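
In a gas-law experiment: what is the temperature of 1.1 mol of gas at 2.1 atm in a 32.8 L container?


PV = nRT  (R = 0.08206 L·atm/(mol·K))
T = PV/(nR) = 2.1×32.8/(1.1×0.08206)
= 68.88/0.090266
= 763.08 K

763.08 K


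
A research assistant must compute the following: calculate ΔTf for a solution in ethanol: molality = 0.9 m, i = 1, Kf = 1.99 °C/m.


ΔTf = Kf × m × i
= 1.99 × 0.9 × 1
= 1.791 °C

1.791 °C


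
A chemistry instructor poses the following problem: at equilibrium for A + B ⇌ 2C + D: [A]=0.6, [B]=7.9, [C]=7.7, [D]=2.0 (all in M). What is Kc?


Kc = [C]^2[D]/([A][B])
= (7.7^2 × 2.0^1)/(0.6^1 × 7.9^1)
= 118.58/4.74
= 25.02

25.02


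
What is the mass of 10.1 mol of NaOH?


M(NaOH) = 40.0 g/mol
mass = n × M = 10.1 × 40.0 = 404.00 g

404.00 g


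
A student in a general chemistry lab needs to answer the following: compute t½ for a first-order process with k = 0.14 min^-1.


t½ = ln2/k = 0.693147/(0.14 min^-1)
= 4.951 min

4.951 min


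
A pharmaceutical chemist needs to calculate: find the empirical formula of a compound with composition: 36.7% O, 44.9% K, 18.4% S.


Assume 100 g sample. Moles of each element:
  O: 36.7/16.0 = 2.294 mol
  K: 44.9/39.1 = 1.148 mol
  S: 18.4/32.07 = 0.574 mol
Divide by smallest (0.574):
  O: 2.294/0.574 = 4.0
  K: 1.148/0.574 = 2.0
  S: 0.574/0.574 = 1.0
Empirical formula: K2SO4

K2SO4


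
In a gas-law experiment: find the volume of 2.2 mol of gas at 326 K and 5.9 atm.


PV = nRT  (R = 0.08206 L·atm/(mol·K))
V = nRT/P = 2.2×0.08206×326/5.9
= 9.975 L

9.975 L


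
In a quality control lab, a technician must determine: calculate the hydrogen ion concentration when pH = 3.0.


[H+] = 10^(-pH) = 10^(-3.0)
= 1.0×10^-3 M

1.0×10^-3 M


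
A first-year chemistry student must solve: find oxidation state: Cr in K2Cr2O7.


2(+1) + 2x + 7(-2) = 0, so x = +6
Oxidation number: +6

+6


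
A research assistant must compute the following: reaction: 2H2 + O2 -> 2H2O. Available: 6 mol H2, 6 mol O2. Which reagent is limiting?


Mole ratio available / coefficient:
  H2: 6/2 = 3.000
  O2: 6/1 = 6.000
Smaller ratio is limiting.

H2


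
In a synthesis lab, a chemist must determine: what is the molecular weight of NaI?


M(NaI) = 1×22.99 + 1×126.9
= 22.99 + 126.9
= 149.89 g/mol

149.89 g/mol


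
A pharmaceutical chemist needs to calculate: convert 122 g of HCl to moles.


M(HCl) = 36.46 g/mol
n = mass/M = 122/36.46 = 3.3461 mol

3.3461 mol


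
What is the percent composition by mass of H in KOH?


M(KOH) = 1×39.1 + 1×16.0 + 1×1.008 = 56.108 g/mol
Mass of H = 1 × 1.008 = 1.008 g/mol
% H = 1.008/56.108 × 100 = 1.80%

1.80%


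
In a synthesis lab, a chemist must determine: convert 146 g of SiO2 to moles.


M(SiO2) = 60.09 g/mol
n = mass/M = 146/60.09 = 2.4297 mol

2.4297 mol


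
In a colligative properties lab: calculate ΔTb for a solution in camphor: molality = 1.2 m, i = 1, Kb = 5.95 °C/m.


ΔTb = Kb × m × i
= 5.95 × 1.2 × 1
= 7.14 °C

7.14 °C


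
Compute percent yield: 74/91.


% yield = actual/theoretical × 100
= 74/91 × 100
= 81.32%

81.32%


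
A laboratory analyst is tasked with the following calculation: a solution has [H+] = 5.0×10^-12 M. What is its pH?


pH = -log10([H+]) = -log10(5.0×10^-12)
= 12 - log10(5.0)
= 12 - 0.7
= 11.3

11.3


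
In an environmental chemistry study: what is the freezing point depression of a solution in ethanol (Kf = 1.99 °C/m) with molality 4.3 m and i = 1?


ΔTf = Kf × m × i
= 1.99 × 4.3 × 1
= 8.557 °C

8.557 °C


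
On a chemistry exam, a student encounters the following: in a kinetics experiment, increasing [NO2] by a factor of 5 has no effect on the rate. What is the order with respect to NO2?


rate ∝ [NO2]^n
rate ∝ [NO2]^0
Order in NO2: 0

0


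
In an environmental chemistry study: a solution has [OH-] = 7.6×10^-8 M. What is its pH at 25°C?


pOH = -log10([OH-]) = -log10(7.6×10^-8)
= 8 - log10(7.6) = 7.12
pH = 14 - pOH = 14 - 7.12 = 6.88

6.88


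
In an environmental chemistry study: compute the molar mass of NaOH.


M(NaOH) = 1×22.99 + 1×16.0 + 1×1.008
= 22.99 + 16.0 + 1.01
= 40.0 g/mol

40.0 g/mol


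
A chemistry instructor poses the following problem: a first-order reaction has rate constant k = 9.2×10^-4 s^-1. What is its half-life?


t½ = ln2/k = 0.693147/(9.2×10^-4 s^-1)
= 753.4 s

753.4 s


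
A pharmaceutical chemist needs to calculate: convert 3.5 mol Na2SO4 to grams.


M(Na2SO4) = 142.05 g/mol
mass = n × M = 3.5 × 142.05 = 497.18 g

497.18 g


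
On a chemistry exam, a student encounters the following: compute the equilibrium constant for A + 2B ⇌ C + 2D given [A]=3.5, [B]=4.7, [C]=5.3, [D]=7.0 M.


Kc = [C][D]^2/([A][B]^2)
= (5.3^1 × 7.0^2)/(3.5^1 × 4.7^2)
= 259.7/77.315
= 3.359

3.359


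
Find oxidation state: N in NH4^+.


x + 4(+1) = +1, so x = -3
Oxidation number: -3

-3


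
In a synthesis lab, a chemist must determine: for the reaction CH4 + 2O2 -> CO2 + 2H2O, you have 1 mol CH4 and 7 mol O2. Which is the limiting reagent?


Mole ratio available / coefficient:
  CH4: 1/1 = 1.000
  O2: 7/2 = 3.500
Smaller ratio is limiting.

CH4


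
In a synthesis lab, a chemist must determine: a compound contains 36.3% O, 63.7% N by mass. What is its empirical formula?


Assume 100 g sample. Moles of each element:
  O: 36.3/16.0 = 2.269 mol
  N: 63.7/14.01 = 4.547 mol
Divide by smallest (2.269):
  O: 2.269/2.269 = 1.0
  N: 4.547/2.269 = 2.0
Empirical formula: N2O

N2O


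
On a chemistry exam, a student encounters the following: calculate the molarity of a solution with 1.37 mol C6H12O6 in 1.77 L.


M = n/V = 1.37/1.77 = 0.774 mol/L

0.774 M


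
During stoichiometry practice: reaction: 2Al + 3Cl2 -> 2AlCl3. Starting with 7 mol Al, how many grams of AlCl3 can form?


Mole ratio AlCl3:Al = 2:2
n(AlCl3) = 7 × 2/2 = 7.000 mol
mass = 7.000 × 133.33 = 933.31 g

933.31 g


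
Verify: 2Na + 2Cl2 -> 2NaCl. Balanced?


Equation: 2Na + 2Cl2 -> 2NaCl
Check atoms: Cl: 4≠2, Na: 2=2
Not balanced

No, not balanced


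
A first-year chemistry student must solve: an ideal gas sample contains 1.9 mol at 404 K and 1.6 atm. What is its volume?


PV = nRT  (R = 0.08206 L·atm/(mol·K))
V = nRT/P = 1.9×0.08206×404/1.6
= 39.368 L

39.368 L


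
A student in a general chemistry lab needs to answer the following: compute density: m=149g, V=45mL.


ρ = mass/volume
= 149/45
= 3.311 g/mL

3.311 g/mL


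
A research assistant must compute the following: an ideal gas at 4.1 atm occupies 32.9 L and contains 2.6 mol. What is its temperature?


PV = nRT  (R = 0.08206 L·atm/(mol·K))
T = PV/(nR) = 4.1×32.9/(2.6×0.08206)
= 134.89/0.213356
= 632.23 K

632.23 K


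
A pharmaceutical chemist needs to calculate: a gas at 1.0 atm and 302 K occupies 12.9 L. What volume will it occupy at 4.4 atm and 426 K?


P1V1/T1 = P2V2/T2
V2 = P1V1T2/(T1P2)
= 1.0×12.9×426/(302×4.4)
= 4.136 L

4.136 L


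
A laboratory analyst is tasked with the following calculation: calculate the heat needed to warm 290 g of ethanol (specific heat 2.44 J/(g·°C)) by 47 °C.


q = mcΔT = 290 × 2.44 × 47
= 33257.20 J

33257.20 J


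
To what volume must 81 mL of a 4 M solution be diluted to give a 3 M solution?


C1V1 = C2V2
4 × 81 = 3 × V2
V2 = 324/3 = 108.0 mL

108.0 mL


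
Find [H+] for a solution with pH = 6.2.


[H+] = 10^(-pH) = 10^(-6.2)
= 6.31×10^-7 M

6.31×10^-7 M


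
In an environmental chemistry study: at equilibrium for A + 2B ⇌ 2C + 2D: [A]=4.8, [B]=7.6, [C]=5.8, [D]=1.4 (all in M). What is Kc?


Kc = [C]^2[D]^2/([A][B]^2)
= (5.8^2 × 1.4^2)/(4.8^1 × 7.6^2)
= 65.9344/277.248
= 0.2378

0.2378


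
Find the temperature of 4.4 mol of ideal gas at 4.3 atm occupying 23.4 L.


PV = nRT  (R = 0.08206 L·atm/(mol·K))
T = PV/(nR) = 4.3×23.4/(4.4×0.08206)
= 100.62/0.361064
= 278.68 K

278.68 K


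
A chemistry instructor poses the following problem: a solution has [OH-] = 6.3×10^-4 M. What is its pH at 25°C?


pOH = -log10([OH-]) = -log10(6.3×10^-4)
= 4 - log10(6.3) = 3.2
pH = 14 - pOH = 14 - 3.2 = 10.8

10.8


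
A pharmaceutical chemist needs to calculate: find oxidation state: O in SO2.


O is usually -2
Oxidation number: -2

-2


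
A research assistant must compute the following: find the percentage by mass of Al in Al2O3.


M(Al2O3) = 2×26.98 + 3×16.0 = 101.96 g/mol
Mass of Al = 2 × 26.98 = 53.96 g/mol
% Al = 53.96/101.96 × 100 = 52.92%

52.92%


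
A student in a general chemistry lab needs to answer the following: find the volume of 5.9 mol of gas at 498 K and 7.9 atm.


PV = nRT  (R = 0.08206 L·atm/(mol·K))
V = nRT/P = 5.9×0.08206×498/7.9
= 30.52 L

30.52 L


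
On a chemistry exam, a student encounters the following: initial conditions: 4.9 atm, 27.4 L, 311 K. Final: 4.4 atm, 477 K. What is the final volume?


P1V1/T1 = P2V2/T2
V2 = P1V1T2/(T1P2)
= 4.9×27.4×477/(311×4.4)
= 46.801 L

46.801 L


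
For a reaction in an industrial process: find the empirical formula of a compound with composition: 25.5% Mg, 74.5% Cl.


Assume 100 g sample. Moles of each element:
  Mg: 25.5/24.31 = 1.049 mol
  Cl: 74.5/35.45 = 2.102 mol
Divide by smallest (1.049):
  Mg: 1.049/1.049 = 1.0
  Cl: 2.102/1.049 = 2.0
Empirical formula: MgCl2

MgCl2


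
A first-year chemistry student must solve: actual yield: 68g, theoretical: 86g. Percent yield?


% yield = actual/theoretical × 100
= 68/86 × 100
= 79.07%

79.07%


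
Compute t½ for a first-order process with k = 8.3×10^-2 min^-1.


t½ = ln2/k = 0.693147/(8.3×10^-2 min^-1)
= 8.351 min

8.351 min


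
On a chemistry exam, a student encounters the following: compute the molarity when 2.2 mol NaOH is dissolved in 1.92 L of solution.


M = n/V = 2.2/1.92 = 1.146 mol/L

1.146 M


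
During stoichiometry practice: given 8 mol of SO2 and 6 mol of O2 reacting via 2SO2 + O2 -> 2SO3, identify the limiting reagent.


Mole ratio available / coefficient:
  SO2: 8/2 = 4.000
  O2: 6/1 = 6.000
Smaller ratio is limiting.

SO2


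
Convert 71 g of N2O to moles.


M(N2O) = 44.02 g/mol
n = mass/M = 71/44.02 = 1.6129 mol

1.6129 mol


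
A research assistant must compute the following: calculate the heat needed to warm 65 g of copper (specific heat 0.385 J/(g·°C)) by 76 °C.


q = mcΔT = 65 × 0.385 × 76
= 1901.90 J

1901.90 J


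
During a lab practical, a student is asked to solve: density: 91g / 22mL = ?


ρ = mass/volume
= 91/22
= 4.136 g/mL

4.136 g/mL


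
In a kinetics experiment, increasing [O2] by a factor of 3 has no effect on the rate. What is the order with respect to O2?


rate ∝ [O2]^n
rate ∝ [O2]^0
Order in O2: 0

0


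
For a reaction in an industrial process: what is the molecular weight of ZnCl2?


M(ZnCl2) = 1×65.38 + 2×35.45
= 65.38 + 70.9
= 136.28 g/mol

136.28 g/mol


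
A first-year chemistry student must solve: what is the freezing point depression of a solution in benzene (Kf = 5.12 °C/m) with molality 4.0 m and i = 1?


ΔTf = Kf × m × i
= 5.12 × 4.0 × 1
= 20.48 °C

20.48 °C


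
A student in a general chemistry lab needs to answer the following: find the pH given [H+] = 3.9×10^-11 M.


pH = -log10([H+]) = -log10(3.9×10^-11)
= 11 - log10(3.9)
= 11 - 0.59
= 10.41

10.41


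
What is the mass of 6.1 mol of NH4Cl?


M(NH4Cl) = 53.49 g/mol
mass = n × M = 6.1 × 53.49 = 326.29 g

326.29 g


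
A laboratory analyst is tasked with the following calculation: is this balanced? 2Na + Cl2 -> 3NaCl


Equation: 2Na + Cl2 -> 3NaCl
Check atoms: Cl: 2≠3, Na: 2≠3
Not balanced

No, not balanced


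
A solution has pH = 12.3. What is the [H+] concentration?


[H+] = 10^(-pH) = 10^(-12.3)
= 5.01×10^-13 M

5.01×10^-13 M


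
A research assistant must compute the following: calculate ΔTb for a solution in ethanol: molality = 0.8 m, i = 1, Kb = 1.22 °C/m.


ΔTb = Kb × m × i
= 1.22 × 0.8 × 1
= 0.976 °C

0.976 °C


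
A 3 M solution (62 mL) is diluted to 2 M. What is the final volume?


C1V1 = C2V2
3 × 62 = 2 × V2
V2 = 186/2 = 93.0 mL

93.0 mL


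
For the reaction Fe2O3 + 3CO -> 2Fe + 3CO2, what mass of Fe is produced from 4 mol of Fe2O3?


Mole ratio Fe:Fe2O3 = 2:1
n(Fe) = 4 × 2/1 = 8.000 mol
mass = 8.000 × 55.85 = 446.8 g

446.8 g


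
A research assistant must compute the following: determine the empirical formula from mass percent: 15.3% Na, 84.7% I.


Assume 100 g sample. Moles of each element:
  Na: 15.3/22.99 = 0.666 mol
  I: 84.7/126.9 = 0.667 mol
Divide by smallest (0.666):
  Na: 0.666/0.666 = 1.0
  I: 0.667/0.666 = 1.0
Empirical formula: NaI

NaI


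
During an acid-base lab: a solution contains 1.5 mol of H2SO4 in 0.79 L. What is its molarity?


M = n/V = 1.5/0.79 = 1.899 mol/L

1.899 M


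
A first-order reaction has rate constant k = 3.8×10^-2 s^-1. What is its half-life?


t½ = ln2/k = 0.693147/(3.8×10^-2 s^-1)
= 18.24 s

18.24 s


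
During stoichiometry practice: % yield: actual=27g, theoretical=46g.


% yield = actual/theoretical × 100
= 27/46 × 100
= 58.7%

58.7%


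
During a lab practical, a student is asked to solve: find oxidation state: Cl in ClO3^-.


x + 3(-2) = -1, so x = +5
Oxidation number: +5

+5


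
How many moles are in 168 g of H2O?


M(H2O) = 18.02 g/mol
n = mass/M = 168/18.02 = 9.323 mol

9.323 mol


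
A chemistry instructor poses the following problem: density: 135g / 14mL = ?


ρ = mass/volume
= 135/14
= 9.643 g/mL

9.643 g/mL


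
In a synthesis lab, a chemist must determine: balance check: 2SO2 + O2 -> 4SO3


Equation: 2SO2 + O2 -> 4SO3
Check atoms: O: 6≠12, S: 2≠4
Not balanced

No, not balanced


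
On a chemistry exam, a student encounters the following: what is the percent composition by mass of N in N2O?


M(N2O) = 2×14.01 + 1×16.0 = 44.02 g/mol
Mass of N = 2 × 14.01 = 28.02 g/mol
% N = 28.02/44.02 × 100 = 63.65%

63.65%


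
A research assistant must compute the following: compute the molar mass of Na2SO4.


M(Na2SO4) = 2×22.99 + 1×32.07 + 4×16.0
= 45.98 + 32.07 + 64.0
= 142.05 g/mol

142.05 g/mol


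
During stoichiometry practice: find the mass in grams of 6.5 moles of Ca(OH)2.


M(Ca(OH)2) = 74.1 g/mol
mass = n × M = 6.5 × 74.1 = 481.65 g

481.65 g


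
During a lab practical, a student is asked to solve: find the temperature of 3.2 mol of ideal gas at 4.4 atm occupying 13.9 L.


PV = nRT  (R = 0.08206 L·atm/(mol·K))
T = PV/(nR) = 4.4×13.9/(3.2×0.08206)
= 61.16/0.262592
= 232.91 K

232.91 K


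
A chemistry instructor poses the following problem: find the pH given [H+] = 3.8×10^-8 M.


pH = -log10([H+]) = -log10(3.8×10^-8)
= 8 - log10(3.8)
= 8 - 0.58
= 7.42

7.42


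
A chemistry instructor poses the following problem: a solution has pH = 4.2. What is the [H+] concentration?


[H+] = 10^(-pH) = 10^(-4.2)
= 6.31×10^-5 M

6.31×10^-5 M


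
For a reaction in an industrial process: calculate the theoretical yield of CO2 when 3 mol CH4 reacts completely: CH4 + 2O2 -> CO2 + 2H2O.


Mole ratio CO2:CH4 = 1:1
n(CO2) = 3 × 1/1 = 3.000 mol
mass = 3.000 × 44.01 = 132.03 g

132.03 g


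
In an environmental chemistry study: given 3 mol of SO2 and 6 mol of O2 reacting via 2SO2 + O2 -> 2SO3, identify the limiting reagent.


Mole ratio available / coefficient:
  SO2: 3/2 = 1.500
  O2: 6/1 = 6.000
Smaller ratio is limiting.

SO2


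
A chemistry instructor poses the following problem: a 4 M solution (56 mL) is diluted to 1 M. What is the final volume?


C1V1 = C2V2
4 × 56 = 1 × V2
V2 = 224/1 = 224.0 mL

224.0 mL


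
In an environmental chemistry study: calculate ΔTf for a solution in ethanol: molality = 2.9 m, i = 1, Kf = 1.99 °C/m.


ΔTf = Kf × m × i
= 1.99 × 2.9 × 1
= 5.771 °C

5.771 °C


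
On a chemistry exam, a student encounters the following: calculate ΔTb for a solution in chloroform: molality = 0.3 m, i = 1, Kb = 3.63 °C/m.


ΔTb = Kb × m × i
= 3.63 × 0.3 × 1
= 1.089 °C

1.089 °C


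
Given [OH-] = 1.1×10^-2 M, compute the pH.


pOH = -log10([OH-]) = -log10(1.1×10^-2)
= 2 - log10(1.1) = 1.96
pH = 14 - pOH = 14 - 1.96 = 12.04

12.04


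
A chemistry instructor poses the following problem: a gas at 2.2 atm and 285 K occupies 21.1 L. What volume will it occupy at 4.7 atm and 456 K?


P1V1/T1 = P2V2/T2
V2 = P1V1T2/(T1P2)
= 2.2×21.1×456/(285×4.7)
= 15.803 L

15.803 L


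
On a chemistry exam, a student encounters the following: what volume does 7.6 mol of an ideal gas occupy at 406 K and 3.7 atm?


PV = nRT  (R = 0.08206 L·atm/(mol·K))
V = nRT/P = 7.6×0.08206×406/3.7
= 68.434 L

68.434 L


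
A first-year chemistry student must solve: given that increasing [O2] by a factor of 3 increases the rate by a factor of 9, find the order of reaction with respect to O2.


rate ∝ [O2]^n
3^n = 9 → n = 2
Order in O2: 2

2


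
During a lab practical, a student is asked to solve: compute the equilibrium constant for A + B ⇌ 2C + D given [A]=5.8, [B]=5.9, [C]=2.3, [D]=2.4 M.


Kc = [C]^2[D]/([A][B])
= (2.3^2 × 2.4^1)/(5.8^1 × 5.9^1)
= 12.696/34.22
= 0.3710

0.3710


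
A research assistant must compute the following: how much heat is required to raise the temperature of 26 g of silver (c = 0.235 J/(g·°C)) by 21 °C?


q = mcΔT = 26 × 0.235 × 21
= 128.31 J

128.31 J


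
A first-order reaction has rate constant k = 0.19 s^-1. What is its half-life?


t½ = ln2/k = 0.693147/(0.19 s^-1)
= 3.648 s

3.648 s


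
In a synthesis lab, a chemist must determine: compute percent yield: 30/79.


% yield = actual/theoretical × 100
= 30/79 × 100
= 37.97%

37.97%


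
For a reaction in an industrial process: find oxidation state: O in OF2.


F is always -1; 2(-1) + x = 0, so O = +2
Oxidation number: +2

+2


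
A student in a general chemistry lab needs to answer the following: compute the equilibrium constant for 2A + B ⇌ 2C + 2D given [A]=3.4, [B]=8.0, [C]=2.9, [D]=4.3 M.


Kc = [C]^2[D]^2/([A]^2[B])
= (2.9^2 × 4.3^2)/(3.4^2 × 8.0^1)
= 155.5009/92.48
= 1.681

1.681


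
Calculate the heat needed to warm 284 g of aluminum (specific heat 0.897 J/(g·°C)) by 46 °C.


q = mcΔT = 284 × 0.897 × 46
= 11718.41 J

11718.41 J


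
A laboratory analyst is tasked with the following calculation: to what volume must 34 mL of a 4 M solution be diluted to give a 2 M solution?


C1V1 = C2V2
4 × 34 = 2 × V2
V2 = 136/2 = 68.0 mL

68.0 mL


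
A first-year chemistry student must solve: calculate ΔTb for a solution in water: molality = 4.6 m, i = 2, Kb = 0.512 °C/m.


ΔTb = Kb × m × i
= 0.512 × 4.6 × 2
= 4.7104 °C

4.7104 °C


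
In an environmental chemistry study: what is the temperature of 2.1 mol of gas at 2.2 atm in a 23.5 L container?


PV = nRT  (R = 0.08206 L·atm/(mol·K))
T = PV/(nR) = 2.2×23.5/(2.1×0.08206)
= 51.70/0.172326
= 300.01 K

300.01 K


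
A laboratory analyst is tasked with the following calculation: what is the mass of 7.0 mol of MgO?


M(MgO) = 40.31 g/mol
mass = n × M = 7.0 × 40.31 = 282.17 g

282.17 g


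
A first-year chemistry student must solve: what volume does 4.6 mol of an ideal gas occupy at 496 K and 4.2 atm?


PV = nRT  (R = 0.08206 L·atm/(mol·K))
V = nRT/P = 4.6×0.08206×496/4.2
= 44.578 L

44.578 L


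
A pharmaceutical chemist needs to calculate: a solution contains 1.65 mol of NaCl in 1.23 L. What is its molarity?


M = n/V = 1.65/1.23 = 1.341 mol/L

1.341 M


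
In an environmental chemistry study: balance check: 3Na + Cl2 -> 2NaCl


Equation: 3Na + Cl2 -> 2NaCl
Check atoms: Cl: 2=2, Na: 3≠2
Not balanced

No, not balanced


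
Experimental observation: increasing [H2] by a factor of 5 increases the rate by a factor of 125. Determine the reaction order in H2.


rate ∝ [H2]^n
5^n = 125 → n = 3
Order in H2: 3

3


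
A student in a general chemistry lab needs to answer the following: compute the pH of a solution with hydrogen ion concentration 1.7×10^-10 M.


pH = -log10([H+]) = -log10(1.7×10^-10)
= 10 - log10(1.7)
= 10 - 0.23
= 9.77

9.77


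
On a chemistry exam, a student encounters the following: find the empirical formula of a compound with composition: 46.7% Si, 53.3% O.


Assume 100 g sample. Moles of each element:
  Si: 46.7/28.09 = 1.663 mol
  O: 53.3/16.0 = 3.331 mol
Divide by smallest (1.663):
  Si: 1.663/1.663 = 1.0
  O: 3.331/1.663 = 2.0
Empirical formula: SiO2

SiO2


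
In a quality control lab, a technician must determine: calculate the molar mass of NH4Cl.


M(NH4Cl) = 1×14.01 + 4×1.008 + 1×35.45
= 14.01 + 4.03 + 35.45
= 53.49 g/mol

53.49 g/mol


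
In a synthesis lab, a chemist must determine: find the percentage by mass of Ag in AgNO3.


M(AgNO3) = 1×107.87 + 1×14.01 + 3×16.0 = 169.88 g/mol
Mass of Ag = 1 × 107.87 = 107.87 g/mol
% Ag = 107.87/169.88 × 100 = 63.50%

63.50%


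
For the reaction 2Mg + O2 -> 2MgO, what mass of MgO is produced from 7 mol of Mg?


Mole ratio MgO:Mg = 2:2
n(MgO) = 7 × 2/2 = 7.000 mol
mass = 7.000 × 40.31 = 282.17 g

282.17 g


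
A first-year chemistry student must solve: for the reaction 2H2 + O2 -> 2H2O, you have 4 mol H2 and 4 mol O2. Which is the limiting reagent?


Mole ratio available / coefficient:
  H2: 4/2 = 2.000
  O2: 4/1 = 4.000
Smaller ratio is limiting.

H2


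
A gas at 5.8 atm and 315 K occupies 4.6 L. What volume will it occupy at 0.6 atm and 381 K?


P1V1/T1 = P2V2/T2
V2 = P1V1T2/(T1P2)
= 5.8×4.6×381/(315×0.6)
= 53.783 L

53.783 L


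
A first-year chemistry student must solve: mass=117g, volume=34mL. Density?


ρ = mass/volume
= 117/34
= 3.441 g/mL

3.441 g/mL


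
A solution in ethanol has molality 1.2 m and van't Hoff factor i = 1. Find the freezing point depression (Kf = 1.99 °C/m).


ΔTf = Kf × m × i
= 1.99 × 1.2 × 1
= 2.388 °C

2.388 °C


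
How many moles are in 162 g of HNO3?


M(HNO3) = 63.02 g/mol
n = mass/M = 162/63.02 = 2.5706 mol

2.5706 mol


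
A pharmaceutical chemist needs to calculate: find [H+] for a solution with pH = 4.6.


[H+] = 10^(-pH) = 10^(-4.6)
= 2.51×10^-5 M

2.51×10^-5 M


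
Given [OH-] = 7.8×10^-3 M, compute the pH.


pOH = -log10([OH-]) = -log10(7.8×10^-3)
= 3 - log10(7.8) = 2.11
pH = 14 - pOH = 14 - 2.11 = 11.89

11.89


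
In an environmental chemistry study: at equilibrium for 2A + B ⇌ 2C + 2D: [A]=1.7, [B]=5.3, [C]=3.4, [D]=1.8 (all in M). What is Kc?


Kc = [C]^2[D]^2/([A]^2[B])
= (3.4^2 × 1.8^2)/(1.7^2 × 5.3^1)
= 37.4544/15.317
= 2.445

2.445


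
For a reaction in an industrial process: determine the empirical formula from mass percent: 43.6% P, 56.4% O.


Assume 100 g sample. Moles of each element:
  P: 43.6/30.97 = 1.408 mol
  O: 56.4/16.0 = 3.525 mol
Divide by smallest (1.408):
  P: 1.408/1.408 = 1.0
  O: 3.525/1.408 = 2.5
Multiply all ratios by 2 to obtain whole numbers.
Empirical formula: P2O5

P2O5


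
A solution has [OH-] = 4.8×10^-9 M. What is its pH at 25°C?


pOH = -log10([OH-]) = -log10(4.8×10^-9)
= 9 - log10(4.8) = 8.32
pH = 14 - pOH = 14 - 8.32 = 5.68

5.68


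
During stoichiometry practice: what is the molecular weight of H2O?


M(H2O) = 2×1.008 + 1×16.0
= 2.02 + 16.0
= 18.02 g/mol

18.02 g/mol


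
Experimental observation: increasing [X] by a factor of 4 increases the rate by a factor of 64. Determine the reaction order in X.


rate ∝ [X]^n
4^n = 64 → n = 3
Order in X: 3

3


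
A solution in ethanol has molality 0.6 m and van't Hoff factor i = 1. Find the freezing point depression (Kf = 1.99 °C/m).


ΔTf = Kf × m × i
= 1.99 × 0.6 × 1
= 1.194 °C

1.194 °C


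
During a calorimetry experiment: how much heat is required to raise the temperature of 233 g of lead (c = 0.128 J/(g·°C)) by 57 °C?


q = mcΔT = 233 × 0.128 × 57
= 1699.97 J

1699.97 J


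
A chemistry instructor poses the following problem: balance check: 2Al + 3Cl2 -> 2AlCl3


Equation: 2Al + 3Cl2 -> 2AlCl3
Check atoms: Al: 2=2, Cl: 6=6
Balanced

Yes, balanced


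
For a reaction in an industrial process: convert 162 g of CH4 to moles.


M(CH4) = 16.04 g/mol
n = mass/M = 162/16.04 = 10.0998 mol

10.0998 mol


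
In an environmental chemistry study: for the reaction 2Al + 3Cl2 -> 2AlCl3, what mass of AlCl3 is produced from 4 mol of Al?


Mole ratio AlCl3:Al = 2:2
n(AlCl3) = 4 × 2/2 = 4.000 mol
mass = 4.000 × 133.33 = 533.32 g

533.32 g


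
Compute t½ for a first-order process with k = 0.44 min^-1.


t½ = ln2/k = 0.693147/(0.44 min^-1)
= 1.575 min

1.575 min


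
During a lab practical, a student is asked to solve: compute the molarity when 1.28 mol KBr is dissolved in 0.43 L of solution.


M = n/V = 1.28/0.43 = 2.977 mol/L

2.977 M


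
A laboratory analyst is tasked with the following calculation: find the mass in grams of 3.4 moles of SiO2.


M(SiO2) = 60.09 g/mol
mass = n × M = 3.4 × 60.09 = 204.31 g

204.31 g


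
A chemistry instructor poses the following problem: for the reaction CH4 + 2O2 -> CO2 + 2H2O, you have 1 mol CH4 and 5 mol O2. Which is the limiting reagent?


Mole ratio available / coefficient:
  CH4: 1/1 = 1.000
  O2: 5/2 = 2.500
Smaller ratio is limiting.

CH4


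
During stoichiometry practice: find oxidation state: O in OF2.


F is always -1; 2(-1) + x = 0, so O = +2
Oxidation number: +2

+2


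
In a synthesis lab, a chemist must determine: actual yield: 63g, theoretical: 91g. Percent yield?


% yield = actual/theoretical × 100
= 63/91 × 100
= 69.23%

69.23%


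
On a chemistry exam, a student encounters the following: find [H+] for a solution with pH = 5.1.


[H+] = 10^(-pH) = 10^(-5.1)
= 7.94×10^-6 M

7.94×10^-6 M


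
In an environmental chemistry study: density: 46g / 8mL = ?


ρ = mass/volume
= 46/8
= 5.75 g/mL

5.75 g/mL


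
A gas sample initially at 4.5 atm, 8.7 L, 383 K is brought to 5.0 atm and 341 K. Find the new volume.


P1V1/T1 = P2V2/T2
V2 = P1V1T2/(T1P2)
= 4.5×8.7×341/(383×5.0)
= 6.971 L

6.971 L


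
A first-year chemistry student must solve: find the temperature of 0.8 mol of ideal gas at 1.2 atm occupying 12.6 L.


PV = nRT  (R = 0.08206 L·atm/(mol·K))
T = PV/(nR) = 1.2×12.6/(0.8×0.08206)
= 15.12/0.065648
= 230.32 K

230.32 K


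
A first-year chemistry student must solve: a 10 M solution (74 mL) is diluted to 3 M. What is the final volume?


C1V1 = C2V2
10 × 74 = 3 × V2
V2 = 740/3 = 246.67 mL

246.67 mL


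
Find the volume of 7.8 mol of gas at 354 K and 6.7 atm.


PV = nRT  (R = 0.08206 L·atm/(mol·K))
V = nRT/P = 7.8×0.08206×354/6.7
= 33.819 L

33.819 L


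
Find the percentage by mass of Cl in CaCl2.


M(CaCl2) = 1×40.08 + 2×35.45 = 110.98 g/mol
Mass of Cl = 2 × 35.45 = 70.90 g/mol
% Cl = 70.90/110.98 × 100 = 63.89%

63.89%


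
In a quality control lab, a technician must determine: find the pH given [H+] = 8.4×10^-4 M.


pH = -log10([H+]) = -log10(8.4×10^-4)
= 4 - log10(8.4)
= 4 - 0.92
= 3.08

3.08


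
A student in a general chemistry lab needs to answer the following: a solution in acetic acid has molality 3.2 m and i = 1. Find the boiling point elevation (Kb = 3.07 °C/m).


ΔTb = Kb × m × i
= 3.07 × 3.2 × 1
= 9.824 °C

9.824 °C


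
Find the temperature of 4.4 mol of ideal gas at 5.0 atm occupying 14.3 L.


PV = nRT  (R = 0.08206 L·atm/(mol·K))
T = PV/(nR) = 5.0×14.3/(4.4×0.08206)
= 71.50/0.361064
= 198.03 K

198.03 K


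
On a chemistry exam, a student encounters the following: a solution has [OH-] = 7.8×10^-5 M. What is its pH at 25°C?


pOH = -log10([OH-]) = -log10(7.8×10^-5)
= 5 - log10(7.8) = 4.11
pH = 14 - pOH = 14 - 4.11 = 9.89

9.89


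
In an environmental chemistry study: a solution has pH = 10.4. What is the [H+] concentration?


[H+] = 10^(-pH) = 10^(-10.4)
= 3.98×10^-11 M

3.98×10^-11 M


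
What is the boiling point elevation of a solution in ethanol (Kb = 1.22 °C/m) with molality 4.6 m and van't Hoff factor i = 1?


ΔTb = Kb × m × i
= 1.22 × 4.6 × 1
= 5.612 °C

5.612 °C


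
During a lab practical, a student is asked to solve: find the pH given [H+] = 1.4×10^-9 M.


pH = -log10([H+]) = -log10(1.4×10^-9)
= 9 - log10(1.4)
= 9 - 0.15
= 8.85

8.85


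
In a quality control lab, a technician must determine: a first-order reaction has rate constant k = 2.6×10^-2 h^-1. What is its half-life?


t½ = ln2/k = 0.693147/(2.6×10^-2 h^-1)
= 26.66 h

26.66 h


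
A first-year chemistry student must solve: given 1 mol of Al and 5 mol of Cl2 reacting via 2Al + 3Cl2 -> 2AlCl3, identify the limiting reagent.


Mole ratio available / coefficient:
  Al: 1/2 = 0.500
  Cl2: 5/3 = 1.667
Smaller ratio is limiting.

Al


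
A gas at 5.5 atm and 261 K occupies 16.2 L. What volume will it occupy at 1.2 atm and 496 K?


P1V1/T1 = P2V2/T2
V2 = P1V1T2/(T1P2)
= 5.5×16.2×496/(261×1.2)
= 141.103 L

141.103 L


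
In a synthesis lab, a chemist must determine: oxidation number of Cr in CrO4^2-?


x + 4(-2) = -2, so x = +6
Oxidation number: +6

+6


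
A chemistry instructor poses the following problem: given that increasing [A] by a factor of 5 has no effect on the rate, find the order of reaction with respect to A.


rate ∝ [A]^n
rate ∝ [A]^0
Order in A: 0

0


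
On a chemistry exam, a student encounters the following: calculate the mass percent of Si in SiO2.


M(SiO2) = 1×28.09 + 2×16.0 = 60.09 g/mol
Mass of Si = 1 × 28.09 = 28.09 g/mol
% Si = 28.09/60.09 × 100 = 46.75%

46.75%


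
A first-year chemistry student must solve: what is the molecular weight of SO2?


M(SO2) = 1×32.07 + 2×16.0
= 32.07 + 32.0
= 64.07 g/mol

64.07 g/mol


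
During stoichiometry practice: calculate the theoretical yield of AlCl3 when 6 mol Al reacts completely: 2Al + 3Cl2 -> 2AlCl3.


Mole ratio AlCl3:Al = 2:2
n(AlCl3) = 6 × 2/2 = 6.000 mol
mass = 6.000 × 133.33 = 799.98 g

799.98 g


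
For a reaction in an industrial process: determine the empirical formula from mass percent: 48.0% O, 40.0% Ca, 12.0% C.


Assume 100 g sample. Moles of each element:
  O: 48.0/16.0 = 3.0 mol
  Ca: 40.0/40.08 = 0.998 mol
  C: 12.0/12.01 = 0.999 mol
Divide by smallest (0.998):
  O: 3.0/0.998 = 3.01
  Ca: 0.998/0.998 = 1.0
  C: 0.999/0.998 = 1.0
Empirical formula: CaCO3

CaCO3


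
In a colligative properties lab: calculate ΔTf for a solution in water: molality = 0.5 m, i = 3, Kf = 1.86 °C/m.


ΔTf = Kf × m × i
= 1.86 × 0.5 × 3
= 2.79 °C

2.79 °C


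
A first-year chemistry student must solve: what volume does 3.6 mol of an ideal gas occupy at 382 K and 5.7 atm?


PV = nRT  (R = 0.08206 L·atm/(mol·K))
V = nRT/P = 3.6×0.08206×382/5.7
= 19.798 L

19.798 L


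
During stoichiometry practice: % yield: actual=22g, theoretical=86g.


% yield = actual/theoretical × 100
= 22/86 × 100
= 25.58%

25.58%


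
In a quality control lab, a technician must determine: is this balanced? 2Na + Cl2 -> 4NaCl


Equation: 2Na + Cl2 -> 4NaCl
Check atoms: Cl: 2≠4, Na: 2≠4
Not balanced

No, not balanced


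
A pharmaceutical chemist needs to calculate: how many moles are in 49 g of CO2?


M(CO2) = 44.01 g/mol
n = mass/M = 49/44.01 = 1.1134 mol

1.1134 mol


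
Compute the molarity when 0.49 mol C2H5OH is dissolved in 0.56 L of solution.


M = n/V = 0.49/0.56 = 0.875 mol/L

0.875 M


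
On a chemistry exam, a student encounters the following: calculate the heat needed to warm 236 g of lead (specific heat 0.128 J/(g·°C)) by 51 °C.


q = mcΔT = 236 × 0.128 × 51
= 1540.61 J

1540.61 J


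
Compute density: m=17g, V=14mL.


ρ = mass/volume
= 17/14
= 1.214 g/mL

1.214 g/mL


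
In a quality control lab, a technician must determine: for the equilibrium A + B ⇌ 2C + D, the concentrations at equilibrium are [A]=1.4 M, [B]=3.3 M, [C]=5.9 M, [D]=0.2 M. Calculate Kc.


Kc = [C]^2[D]/([A][B])
= (5.9^2 × 0.2^1)/(1.4^1 × 3.3^1)
= 6.962/4.62
= 1.507

1.507


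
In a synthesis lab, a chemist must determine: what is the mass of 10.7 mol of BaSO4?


M(BaSO4) = 233.4 g/mol
mass = n × M = 10.7 × 233.4 = 2497.38 g

2497.38 g


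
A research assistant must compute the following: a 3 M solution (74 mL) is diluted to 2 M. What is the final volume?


C1V1 = C2V2
3 × 74 = 2 × V2
V2 = 222/2 = 111.0 mL

111.0 mL


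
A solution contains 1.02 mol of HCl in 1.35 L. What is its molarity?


M = n/V = 1.02/1.35 = 0.756 mol/L

0.756 M


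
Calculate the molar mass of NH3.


M(NH3) = 1×14.01 + 3×1.008
= 14.01 + 3.02
= 17.03 g/mol

17.03 g/mol


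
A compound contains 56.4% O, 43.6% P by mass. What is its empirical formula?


Assume 100 g sample. Moles of each element:
  O: 56.4/16.0 = 3.525 mol
  P: 43.6/30.97 = 1.408 mol
Divide by smallest (1.408):
  O: 3.525/1.408 = 2.5
  P: 1.408/1.408 = 1.0
Multiply all ratios by 2 to obtain whole numbers.
Empirical formula: P2O5

P2O5


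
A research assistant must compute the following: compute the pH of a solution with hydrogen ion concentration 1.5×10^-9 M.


pH = -log10([H+]) = -log10(1.5×10^-9)
= 9 - log10(1.5)
= 9 - 0.18
= 8.82

8.82


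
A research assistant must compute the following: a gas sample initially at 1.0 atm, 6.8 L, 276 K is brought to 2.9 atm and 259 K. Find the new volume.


P1V1/T1 = P2V2/T2
V2 = P1V1T2/(T1P2)
= 1.0×6.8×259/(276×2.9)
= 2.2 L

2.2 L


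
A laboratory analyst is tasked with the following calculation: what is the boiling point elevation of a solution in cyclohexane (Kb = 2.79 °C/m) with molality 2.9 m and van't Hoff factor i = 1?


ΔTb = Kb × m × i
= 2.79 × 2.9 × 1
= 8.091 °C

8.091 °C


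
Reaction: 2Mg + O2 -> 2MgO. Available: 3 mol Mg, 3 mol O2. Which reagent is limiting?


Mole ratio available / coefficient:
  Mg: 3/2 = 1.500
  O2: 3/1 = 3.000
Smaller ratio is limiting.

Mg


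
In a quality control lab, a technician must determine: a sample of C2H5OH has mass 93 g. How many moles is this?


M(C2H5OH) = 46.07 g/mol
n = mass/M = 93/46.07 = 2.0187 mol

2.0187 mol


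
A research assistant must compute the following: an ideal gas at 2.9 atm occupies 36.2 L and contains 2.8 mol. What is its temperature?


PV = nRT  (R = 0.08206 L·atm/(mol·K))
T = PV/(nR) = 2.9×36.2/(2.8×0.08206)
= 104.98/0.229768
= 456.90 K

456.90 K


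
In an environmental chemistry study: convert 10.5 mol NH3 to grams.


M(NH3) = 17.03 g/mol
mass = n × M = 10.5 × 17.03 = 178.82 g

178.82 g


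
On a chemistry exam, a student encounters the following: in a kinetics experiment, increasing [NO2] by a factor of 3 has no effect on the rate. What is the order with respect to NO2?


rate ∝ [NO2]^n
rate ∝ [NO2]^0
Order in NO2: 0

0


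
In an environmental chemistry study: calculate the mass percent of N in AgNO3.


M(AgNO3) = 1×107.87 + 1×14.01 + 3×16.0 = 169.88 g/mol
Mass of N = 1 × 14.01 = 14.01 g/mol
% N = 14.01/169.88 × 100 = 8.25%

8.25%


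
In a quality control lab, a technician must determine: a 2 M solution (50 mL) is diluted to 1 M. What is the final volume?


C1V1 = C2V2
2 × 50 = 1 × V2
V2 = 100/1 = 100.0 mL

100.0 mL


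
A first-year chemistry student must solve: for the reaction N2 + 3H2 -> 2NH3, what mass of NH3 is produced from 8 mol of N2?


Mole ratio NH3:N2 = 2:1
n(NH3) = 8 × 2/1 = 16.000 mol
mass = 16.000 × 17.03 = 272.48 g

272.48 g


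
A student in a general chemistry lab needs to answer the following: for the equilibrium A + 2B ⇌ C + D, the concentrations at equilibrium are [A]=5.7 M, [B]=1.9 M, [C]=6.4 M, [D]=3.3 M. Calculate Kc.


Kc = [C][D]/([A][B]^2)
= (6.4^1 × 3.3^1)/(5.7^1 × 1.9^2)
= 21.12/20.577
= 1.026

1.026


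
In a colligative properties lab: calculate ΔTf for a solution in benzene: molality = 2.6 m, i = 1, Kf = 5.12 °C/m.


ΔTf = Kf × m × i
= 5.12 × 2.6 × 1
= 13.312 °C

13.312 °C


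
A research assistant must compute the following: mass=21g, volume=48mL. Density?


ρ = mass/volume
= 21/48
= 0.438 g/mL

0.438 g/mL


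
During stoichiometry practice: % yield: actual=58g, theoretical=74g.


% yield = actual/theoretical × 100
= 58/74 × 100
= 78.38%

78.38%


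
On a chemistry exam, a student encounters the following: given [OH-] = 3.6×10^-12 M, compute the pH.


pOH = -log10([OH-]) = -log10(3.6×10^-12)
= 12 - log10(3.6) = 11.44
pH = 14 - pOH = 14 - 11.44 = 2.56

2.56


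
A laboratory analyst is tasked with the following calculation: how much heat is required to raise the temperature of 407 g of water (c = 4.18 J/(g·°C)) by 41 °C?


q = mcΔT = 407 × 4.18 × 41
= 69751.66 J

69751.66 J


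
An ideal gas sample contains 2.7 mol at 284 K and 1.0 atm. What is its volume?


PV = nRT  (R = 0.08206 L·atm/(mol·K))
V = nRT/P = 2.7×0.08206×284/1.0
= 62.924 L

62.924 L


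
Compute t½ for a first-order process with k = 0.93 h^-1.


t½ = ln2/k = 0.693147/(0.93 h^-1)
= 0.7453 h

0.7453 h


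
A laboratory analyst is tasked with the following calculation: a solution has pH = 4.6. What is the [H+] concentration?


[H+] = 10^(-pH) = 10^(-4.6)
= 2.51×10^-5 M

2.51×10^-5 M


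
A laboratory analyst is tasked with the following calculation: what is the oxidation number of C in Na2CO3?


2(+1) + x + 3(-2) = 0, so x = +4
Oxidation number: +4

+4


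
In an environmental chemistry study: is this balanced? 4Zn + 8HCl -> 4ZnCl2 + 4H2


Equation: 4Zn + 8HCl -> 4ZnCl2 + 4H2
Check atoms: Cl: 8=8, H: 8=8, Zn: 4=4
Balanced

Yes, balanced


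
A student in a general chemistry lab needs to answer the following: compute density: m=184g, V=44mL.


ρ = mass/volume
= 184/44
= 4.182 g/mL

4.182 g/mL


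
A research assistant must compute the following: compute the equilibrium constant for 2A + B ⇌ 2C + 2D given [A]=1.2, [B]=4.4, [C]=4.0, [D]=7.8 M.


Kc = [C]^2[D]^2/([A]^2[B])
= (4.0^2 × 7.8^2)/(1.2^2 × 4.4^1)
= 973.44/6.336
= 153.6

153.6


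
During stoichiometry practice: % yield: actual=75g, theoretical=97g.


% yield = actual/theoretical × 100
= 75/97 × 100
= 77.32%

77.32%


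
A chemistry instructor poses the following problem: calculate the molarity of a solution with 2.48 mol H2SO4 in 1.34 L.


M = n/V = 2.48/1.34 = 1.851 mol/L

1.851 M


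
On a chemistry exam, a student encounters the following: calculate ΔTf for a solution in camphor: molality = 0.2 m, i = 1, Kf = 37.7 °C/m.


ΔTf = Kf × m × i
= 37.7 × 0.2 × 1
= 7.54 °C

7.54 °C


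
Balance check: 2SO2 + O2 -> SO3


Equation: 2SO2 + O2 -> SO3
Check atoms: O: 6≠3, S: 2≠1
Not balanced

No, not balanced


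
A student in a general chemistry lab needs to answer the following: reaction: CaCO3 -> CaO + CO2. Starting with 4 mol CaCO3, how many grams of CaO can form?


Mole ratio CaO:CaCO3 = 1:1
n(CaO) = 4 × 1/1 = 4.000 mol
mass = 4.000 × 56.08 = 224.32 g

224.32 g


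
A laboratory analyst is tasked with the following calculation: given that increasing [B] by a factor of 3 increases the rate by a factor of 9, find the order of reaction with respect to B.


rate ∝ [B]^n
3^n = 9 → n = 2
Order in B: 2

2


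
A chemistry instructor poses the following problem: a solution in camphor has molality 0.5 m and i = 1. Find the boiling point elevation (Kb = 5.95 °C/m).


ΔTb = Kb × m × i
= 5.95 × 0.5 × 1
= 2.975 °C

2.975 °C


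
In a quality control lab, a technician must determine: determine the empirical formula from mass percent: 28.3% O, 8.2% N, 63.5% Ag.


Assume 100 g sample. Moles of each element:
  O: 28.3/16.0 = 1.769 mol
  N: 8.2/14.01 = 0.585 mol
  Ag: 63.5/107.87 = 0.589 mol
Divide by smallest (0.585):
  O: 1.769/0.585 = 3.02
  N: 0.585/0.585 = 1.0
  Ag: 0.589/0.585 = 1.01
Empirical formula: AgNO3

AgNO3
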